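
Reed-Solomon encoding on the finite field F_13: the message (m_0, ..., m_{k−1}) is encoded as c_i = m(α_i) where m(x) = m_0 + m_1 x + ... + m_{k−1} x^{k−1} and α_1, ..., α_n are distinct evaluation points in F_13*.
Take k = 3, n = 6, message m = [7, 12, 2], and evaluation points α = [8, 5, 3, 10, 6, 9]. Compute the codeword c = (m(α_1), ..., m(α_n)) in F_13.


c = [10, 0, 9, 2, 8, 4]

Message polynomial: m(x) = 7 + 12·x + 2·x^2 (mod 13).
For each evaluation point α_i, compute m(α_i) mod 13:
  α_1 = 8: Horner steps 2 → 2 → 10, so m(8) = 10.
  α_2 = 5: Horner steps 2 → 9 → 0, so m(5) = 0.
  α_3 = 3: Horner steps 2 → 5 → 9, so m(3) = 9.
  α_4 = 10: Horner steps 2 → 6 → 2, so m(10) = 2.
  α_5 = 6: Horner steps 2 → 11 → 8, so m(6) = 8.
  α_6 = 9: Horner steps 2 → 4 → 4, so m(9) = 4.
Codeword c = [10, 0, 9, 2, 8, 4] ∈ F_13^6.


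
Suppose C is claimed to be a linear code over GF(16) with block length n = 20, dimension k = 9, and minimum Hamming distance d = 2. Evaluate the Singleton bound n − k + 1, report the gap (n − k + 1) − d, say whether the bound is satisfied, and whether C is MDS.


Singleton RHS = n − k + 1 = 12, slack = 10, bound satisfied, not MDS.

Singleton bound: d ≤ n − k + 1.
Here n = 20, k = 9, so n − k + 1 = 12.
Given d = 2, check d ≤ 12: YES.
Slack = (n − k + 1) − d = 10.
The code is NOT MDS (slack = 10 > 0).
Description: the claimed parameters are [20, 9, 2]_16; such a code would be non-MDS.


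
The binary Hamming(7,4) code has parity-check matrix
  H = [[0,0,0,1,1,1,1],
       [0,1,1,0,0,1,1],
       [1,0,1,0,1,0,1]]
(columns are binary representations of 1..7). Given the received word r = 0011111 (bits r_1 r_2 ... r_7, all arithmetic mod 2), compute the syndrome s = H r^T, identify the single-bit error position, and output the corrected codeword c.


s = (0, 1, 1)^T, error position = 3, corrected codeword c = 0001111

Compute s = H r^T mod 2 one row at a time:
  s_1 = 1 + 1 + 1 + 1 = 4 ≡ 0 (mod 2).
  s_2 = 0 + 1 + 1 + 1 = 3 ≡ 1 (mod 2).
  s_3 = 0 + 1 + 1 + 1 = 3 ≡ 1 (mod 2).
s = (0, 1, 1)^T — this equals column 3 of H (binary 011), so error is at position 3.
Correct: flip bit 3 of r = 0011111 to get c = 0001111.


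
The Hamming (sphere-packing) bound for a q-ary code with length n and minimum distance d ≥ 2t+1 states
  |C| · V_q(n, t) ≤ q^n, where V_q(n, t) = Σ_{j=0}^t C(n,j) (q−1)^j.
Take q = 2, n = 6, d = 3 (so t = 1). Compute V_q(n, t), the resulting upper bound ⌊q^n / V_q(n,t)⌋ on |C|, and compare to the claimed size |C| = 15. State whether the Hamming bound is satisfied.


V_q(n, t) = 7, q^n = 64, Hamming bound = 9, |C| = 15 > bound (violated).

Step 1: Compute V_q(n, t) = Σ_{j=0}^1 C(n, j) (q−1)^j.
  j = 0: C(6,0)·(1)^0 = 1·1 = 1.
  j = 1: C(6,1)·(1)^1 = 6·1 = 6.
  V_q(n, t) = 1 + 6 = 7.
Step 2: q^n = 2^6 = 64.
Step 3: Hamming bound ⌊q^n / V_q(n,t)⌋ = ⌊64/7⌋ = 9.
Step 4: Compare |C| = 15 to 9: violated.
The claimed |C| lies above the Hamming bound, so no 2-ary code of length 6 with d ≥ 3 can have 15 codewords.


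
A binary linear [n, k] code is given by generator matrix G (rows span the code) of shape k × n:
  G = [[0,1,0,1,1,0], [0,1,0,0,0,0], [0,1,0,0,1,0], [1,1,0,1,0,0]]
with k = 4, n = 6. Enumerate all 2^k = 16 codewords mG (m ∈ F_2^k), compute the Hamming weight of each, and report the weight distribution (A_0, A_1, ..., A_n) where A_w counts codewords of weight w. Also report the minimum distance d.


Weight distribution: A_0 = 1, A_1 = 4, A_2 = 6, A_3 = 4, A_4 = 1. Minimum distance d = 1.

Enumerate all 2^4 = 16 messages m ∈ F_2^4.
For each, compute codeword c = mG in F_2^6, then tally its weight.
  m = 0000 → c = 000000, weight = 0.
  m = 1000 → c = 010110, weight = 3.
  m = 0100 → c = 010000, weight = 1.
  m = 1100 → c = 000110, weight = 2.
  m = 0010 → c = 010010, weight = 2.
  m = 1010 → c = 000100, weight = 1.
  m = 0110 → c = 000010, weight = 1.
  m = 1110 → c = 010100, weight = 2.
  m = 0001 → c = 110100, weight = 3.
  m = 1001 → c = 100010, weight = 2.
  m = 0101 → c = 100100, weight = 2.
  m = 1101 → c = 110010, weight = 3.
  m = 0011 → c = 100110, weight = 3.
  m = 1011 → c = 110000, weight = 2.
  m = 0111 → c = 110110, weight = 4.
  m = 1111 → c = 100000, weight = 1.
Tally weights:
  weight 0: 1 codewords.
  weight 1: 4 codewords.
  weight 2: 6 codewords.
  weight 3: 4 codewords.
  weight 4: 1 codewords.
Minimum distance d = smallest w > 0 with A_w > 0 = 1.
Sanity: Σ A_w = 16 = 2^4 = 16 ✓.


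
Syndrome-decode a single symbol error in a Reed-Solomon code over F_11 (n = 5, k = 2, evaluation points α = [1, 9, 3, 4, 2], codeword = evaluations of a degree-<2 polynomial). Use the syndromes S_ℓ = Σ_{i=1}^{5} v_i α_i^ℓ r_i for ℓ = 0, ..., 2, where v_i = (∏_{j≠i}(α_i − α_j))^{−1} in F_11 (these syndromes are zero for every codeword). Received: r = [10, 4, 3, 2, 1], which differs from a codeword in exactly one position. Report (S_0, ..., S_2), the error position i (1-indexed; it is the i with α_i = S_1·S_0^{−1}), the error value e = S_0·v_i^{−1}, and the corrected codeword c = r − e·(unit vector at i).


S = (10, 7, 6), error at position 4, error magnitude e = 8, c = [10, 4, 3, 5, 1].

Step 1: column multipliers v_i = (∏_{j≠i}(α_i − α_j))^{−1} mod 11.
  i = 1 (α = 1): (1−9)(1−3)(1−4)(1−2) = (−8)·(−2)·(−3)·(−1) = 48 ≡ 4, so v_1 = 4^{−1} = 3 (mod 11).
  i = 2 (α = 9): (9−1)(9−3)(9−4)(9−2) = 8·6·5·7 = 1680 ≡ 8, so v_2 = 8^{−1} = 7 (mod 11).
  i = 3 (α = 3): (3−1)(3−9)(3−4)(3−2) = 2·(−6)·(−1)·1 = 12 ≡ 1, so v_3 = 1^{−1} = 1 (mod 11).
  i = 4 (α = 4): (4−1)(4−9)(4−3)(4−2) = 3·(−5)·1·2 = −30 ≡ 3, so v_4 = 3^{−1} = 4 (mod 11).
  i = 5 (α = 2): (2−1)(2−9)(2−3)(2−4) = 1·(−7)·(−1)·(−2) = −14 ≡ 8, so v_5 = 8^{−1} = 7 (mod 11).
  v = [3, 7, 1, 4, 7].
Step 2: syndromes of r = [10, 4, 3, 2, 1] (all sums mod 11).
  S_0 = Σ v_i r_i = 3·10 + 7·4 + 1·3 + 4·2 + 7·1 = 76 ≡ 10.
  S_1 = Σ v_i α_i r_i = 3·1·10 + 7·9·4 + 1·3·3 + 4·4·2 + 7·2·1 = 337 ≡ 7.
  α_i^2 mod 11 = [1, 4, 9, 5, 4].
  S_2 = Σ v_i α_i^2 r_i = 3·1·10 + 7·4·4 + 1·9·3 + 4·5·2 + 7·4·1 = 237 ≡ 6.
  S = (10, 7, 6) ≠ 0, so r is not a codeword (an error is present).
Step 3: locate the error. For a single error e at position i, S_ℓ = v_i·e·α_i^ℓ, so α_err = S_1/S_0.
  S_0^{−1} = 10^{−1} = 10 (mod 11), so α_err = 7·10 = 70 ≡ 4 = α_4. Error position i = 4.
  Consistency check: S_2/S_1 = 6·8 = 48 ≡ 4 = α_err ✓ (single-error assumption holds).
Step 4: error magnitude e = S_0/v_4 = S_0·∏_{j≠4}(α_4 − α_j) = 10·3 = 30 ≡ 8 (mod 11).
Step 5: correct position 4: c_4 = r_4 − e = 2 − 8 ≡ 5 (mod 11). Hence c = [10, 4, 3, 5, 1].
  Check: interpolating c through the α_i gives m(x) = 8 + 2·x (degree < 2) with m(α_i) = c_i for every i, so c is indeed a codeword.


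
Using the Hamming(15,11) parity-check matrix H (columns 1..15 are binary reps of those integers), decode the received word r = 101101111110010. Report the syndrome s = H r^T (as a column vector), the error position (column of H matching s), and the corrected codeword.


s = (1, 0, 0, 1)^T, error position = 9, corrected codeword c = 101101110110010

Compute s = H r^T mod 2 one row at a time:
  s_1 = 1 + 1 + 1 + 1 + 0 + 0 + 1 + 0 = 5 ≡ 1 (mod 2).
  s_2 = 1 + 0 + 1 + 1 + 0 + 0 + 1 + 0 = 4 ≡ 0 (mod 2).
  s_3 = 0 + 1 + 1 + 1 + 1 + 1 + 1 + 0 = 6 ≡ 0 (mod 2).
  s_4 = 1 + 1 + 0 + 1 + 1 + 1 + 0 + 0 = 5 ≡ 1 (mod 2).
s = (1, 0, 0, 1)^T — this equals column 9 of H (binary 1001), so error is at position 9.
Correct: flip bit 9 of r = 101101111110010 to get c = 101101110110010.


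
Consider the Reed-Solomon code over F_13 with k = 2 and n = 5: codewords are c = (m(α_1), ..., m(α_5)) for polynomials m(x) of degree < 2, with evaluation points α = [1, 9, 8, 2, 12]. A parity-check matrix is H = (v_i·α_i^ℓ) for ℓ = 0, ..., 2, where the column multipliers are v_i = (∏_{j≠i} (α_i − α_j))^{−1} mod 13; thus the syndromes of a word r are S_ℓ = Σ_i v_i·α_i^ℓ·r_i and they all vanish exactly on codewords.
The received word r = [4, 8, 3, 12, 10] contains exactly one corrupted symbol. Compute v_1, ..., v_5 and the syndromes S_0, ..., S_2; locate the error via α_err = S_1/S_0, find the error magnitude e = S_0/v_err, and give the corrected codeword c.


S = (2, 2, 2), error at position 1, error magnitude e = 10, c = [7, 8, 3, 12, 10].

Step 1: column multipliers v_i = (∏_{j≠i}(α_i − α_j))^{−1} mod 13.
  i = 1 (α = 1): (1−9)(1−8)(1−2)(1−12) = (−8)·(−7)·(−1)·(−11) = 616 ≡ 5, so v_1 = 5^{−1} = 8 (mod 13).
  i = 2 (α = 9): (9−1)(9−8)(9−2)(9−12) = 8·1·7·(−3) = −168 ≡ 1, so v_2 = 1^{−1} = 1 (mod 13).
  i = 3 (α = 8): (8−1)(8−9)(8−2)(8−12) = 7·(−1)·6·(−4) = 168 ≡ 12, so v_3 = 12^{−1} = 12 (mod 13).
  i = 4 (α = 2): (2−1)(2−9)(2−8)(2−12) = 1·(−7)·(−6)·(−10) = −420 ≡ 9, so v_4 = 9^{−1} = 3 (mod 13).
  i = 5 (α = 12): (12−1)(12−9)(12−8)(12−2) = 11·3·4·10 = 1320 ≡ 7, so v_5 = 7^{−1} = 2 (mod 13).
  v = [8, 1, 12, 3, 2].
Step 2: syndromes of r = [4, 8, 3, 12, 10] (all sums mod 13).
  S_0 = Σ v_i r_i = 8·4 + 1·8 + 12·3 + 3·12 + 2·10 = 132 ≡ 2.
  S_1 = Σ v_i α_i r_i = 8·1·4 + 1·9·8 + 12·8·3 + 3·2·12 + 2·12·10 = 704 ≡ 2.
  α_i^2 mod 13 = [1, 3, 12, 4, 1].
  S_2 = Σ v_i α_i^2 r_i = 8·1·4 + 1·3·8 + 12·12·3 + 3·4·12 + 2·1·10 = 652 ≡ 2.
  S = (2, 2, 2) ≠ 0, so r is not a codeword (an error is present).
Step 3: locate the error. For a single error e at position i, S_ℓ = v_i·e·α_i^ℓ, so α_err = S_1/S_0.
  S_0^{−1} = 2^{−1} = 7 (mod 13), so α_err = 2·7 = 14 ≡ 1 = α_1. Error position i = 1.
  Consistency check: S_2/S_1 = 2·7 = 14 ≡ 1 = α_err ✓ (single-error assumption holds).
Step 4: error magnitude e = S_0/v_1 = S_0·∏_{j≠1}(α_1 − α_j) = 2·5 = 10 ≡ 10 (mod 13).
Step 5: correct position 1: c_1 = r_1 − e = 4 − 10 ≡ 7 (mod 13). Hence c = [7, 8, 3, 12, 10].
  Check: interpolating c through the α_i gives m(x) = 2 + 5·x (degree < 2) with m(α_i) = c_i for every i, so c is indeed a codeword.


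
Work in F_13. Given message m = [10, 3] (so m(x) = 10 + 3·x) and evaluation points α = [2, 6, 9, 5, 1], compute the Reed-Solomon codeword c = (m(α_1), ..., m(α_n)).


c = [3, 2, 11, 12, 0]

Message polynomial: m(x) = 10 + 3·x (mod 13).
For each evaluation point α_i, compute m(α_i) mod 13:
  α_1 = 2: Horner steps 3 → 3, so m(2) = 3.
  α_2 = 6: Horner steps 3 → 2, so m(6) = 2.
  α_3 = 9: Horner steps 3 → 11, so m(9) = 11.
  α_4 = 5: Horner steps 3 → 12, so m(5) = 12.
  α_5 = 1: Horner steps 3 → 0, so m(1) = 0.
Codeword c = [3, 2, 11, 12, 0] ∈ F_13^5.


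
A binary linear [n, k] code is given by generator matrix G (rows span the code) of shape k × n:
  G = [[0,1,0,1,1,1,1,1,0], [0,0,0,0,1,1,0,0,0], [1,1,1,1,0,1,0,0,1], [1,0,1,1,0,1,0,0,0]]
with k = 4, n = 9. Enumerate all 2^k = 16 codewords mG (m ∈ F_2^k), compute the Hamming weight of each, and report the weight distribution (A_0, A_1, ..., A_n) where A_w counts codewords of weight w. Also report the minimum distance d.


Weight distribution: A_0 = 1, A_2 = 2, A_4 = 5, A_6 = 8. Minimum distance d = 2.

Enumerate all 2^4 = 16 messages m ∈ F_2^4.
For each, compute codeword c = mG in F_2^9, then tally its weight.
  m = 0000 → c = 000000000, weight = 0.
  m = 1000 → c = 010111110, weight = 6.
  m = 0100 → c = 000011000, weight = 2.
  m = 1100 → c = 010100110, weight = 4.
  m = 0010 → c = 111101001, weight = 6.
  m = 1010 → c = 101010111, weight = 6.
  m = 0110 → c = 111110001, weight = 6.
  m = 1110 → c = 101001111, weight = 6.
  m = 0001 → c = 101101000, weight = 4.
  m = 1001 → c = 111010110, weight = 6.
  m = 0101 → c = 101110000, weight = 4.
  m = 1101 → c = 111001110, weight = 6.
  m = 0011 → c = 010000001, weight = 2.
  m = 1011 → c = 000111111, weight = 6.
  m = 0111 → c = 010011001, weight = 4.
  m = 1111 → c = 000100111, weight = 4.
Tally weights:
  weight 0: 1 codewords.
  weight 2: 2 codewords.
  weight 4: 5 codewords.
  weight 6: 8 codewords.
Minimum distance d = smallest w > 0 with A_w > 0 = 2.
Sanity: Σ A_w = 16 = 2^4 = 16 ✓.


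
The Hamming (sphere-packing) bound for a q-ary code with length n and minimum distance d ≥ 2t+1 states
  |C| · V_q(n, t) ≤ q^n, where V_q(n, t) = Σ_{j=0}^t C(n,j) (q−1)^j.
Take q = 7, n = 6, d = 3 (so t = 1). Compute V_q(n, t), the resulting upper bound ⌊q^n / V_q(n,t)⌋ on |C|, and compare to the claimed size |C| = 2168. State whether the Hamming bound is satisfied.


V_q(n, t) = 37, q^n = 117649, Hamming bound = 3179, |C| = 2168 ≤ bound (satisfied).

Step 1: Compute V_q(n, t) = Σ_{j=0}^1 C(n, j) (q−1)^j.
  j = 0: C(6,0)·(6)^0 = 1·1 = 1.
  j = 1: C(6,1)·(6)^1 = 6·6 = 36.
  V_q(n, t) = 1 + 36 = 37.
Step 2: q^n = 7^6 = 117649.
Step 3: Hamming bound ⌊q^n / V_q(n,t)⌋ = ⌊117649/37⌋ = 3179.
Step 4: Compare |C| = 2168 to 3179: satisfied.
The claimed |C| lies below the Hamming bound.


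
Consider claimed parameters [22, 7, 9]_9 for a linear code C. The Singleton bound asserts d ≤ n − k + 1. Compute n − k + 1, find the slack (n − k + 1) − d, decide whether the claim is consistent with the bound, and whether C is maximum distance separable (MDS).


Singleton RHS = n − k + 1 = 16, slack = 7, bound satisfied, not MDS.

Singleton bound: d ≤ n − k + 1.
Here n = 22, k = 7, so n − k + 1 = 16.
Given d = 9, check d ≤ 16: YES.
Slack = (n − k + 1) − d = 7.
The code is NOT MDS (slack = 7 > 0).
Description: the claimed parameters are [22, 7, 9]_9; such a code would be non-MDS.


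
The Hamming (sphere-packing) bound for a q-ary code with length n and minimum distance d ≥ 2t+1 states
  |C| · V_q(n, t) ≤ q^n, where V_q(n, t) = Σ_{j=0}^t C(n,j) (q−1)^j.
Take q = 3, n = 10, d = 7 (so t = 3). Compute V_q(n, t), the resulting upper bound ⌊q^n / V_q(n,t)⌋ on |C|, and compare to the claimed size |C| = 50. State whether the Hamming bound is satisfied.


V_q(n, t) = 1161, q^n = 59049, Hamming bound = 50, |C| = 50 ≤ bound (satisfied).

Step 1: Compute V_q(n, t) = Σ_{j=0}^3 C(n, j) (q−1)^j.
  j = 0: C(10,0)·(2)^0 = 1·1 = 1.
  j = 1: C(10,1)·(2)^1 = 10·2 = 20.
  j = 2: C(10,2)·(2)^2 = 45·4 = 180.
  j = 3: C(10,3)·(2)^3 = 120·8 = 960.
  V_q(n, t) = 1 + 20 + 180 + 960 = 1161.
Step 2: q^n = 3^10 = 59049.
Step 3: Hamming bound ⌊q^n / V_q(n,t)⌋ = ⌊59049/1161⌋ = 50.
Step 4: Compare |C| = 50 to 50: satisfied.
The claimed |C| lies at the Hamming bound (tight).


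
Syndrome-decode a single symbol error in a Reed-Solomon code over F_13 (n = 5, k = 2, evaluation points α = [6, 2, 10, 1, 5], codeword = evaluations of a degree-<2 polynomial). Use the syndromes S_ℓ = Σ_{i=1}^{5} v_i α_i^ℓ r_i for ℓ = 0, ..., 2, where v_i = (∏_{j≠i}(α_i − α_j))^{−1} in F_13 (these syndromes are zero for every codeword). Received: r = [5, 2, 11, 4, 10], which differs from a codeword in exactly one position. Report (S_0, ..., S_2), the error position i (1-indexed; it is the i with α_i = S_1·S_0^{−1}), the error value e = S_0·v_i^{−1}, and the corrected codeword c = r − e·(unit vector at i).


S = (2, 4, 8), error at position 2, error magnitude e = 3, c = [5, 12, 11, 4, 10].

Step 1: column multipliers v_i = (∏_{j≠i}(α_i − α_j))^{−1} mod 13.
  i = 1 (α = 6): (6−2)(6−10)(6−1)(6−5) = 4·(−4)·5·1 = −80 ≡ 11, so v_1 = 11^{−1} = 6 (mod 13).
  i = 2 (α = 2): (2−6)(2−10)(2−1)(2−5) = (−4)·(−8)·1·(−3) = −96 ≡ 8, so v_2 = 8^{−1} = 5 (mod 13).
  i = 3 (α = 10): (10−6)(10−2)(10−1)(10−5) = 4·8·9·5 = 1440 ≡ 10, so v_3 = 10^{−1} = 4 (mod 13).
  i = 4 (α = 1): (1−6)(1−2)(1−10)(1−5) = (−5)·(−1)·(−9)·(−4) = 180 ≡ 11, so v_4 = 11^{−1} = 6 (mod 13).
  i = 5 (α = 5): (5−6)(5−2)(5−10)(5−1) = (−1)·3·(−5)·4 = 60 ≡ 8, so v_5 = 8^{−1} = 5 (mod 13).
  v = [6, 5, 4, 6, 5].
Step 2: syndromes of r = [5, 2, 11, 4, 10] (all sums mod 13).
  S_0 = Σ v_i r_i = 6·5 + 5·2 + 4·11 + 6·4 + 5·10 = 158 ≡ 2.
  S_1 = Σ v_i α_i r_i = 6·6·5 + 5·2·2 + 4·10·11 + 6·1·4 + 5·5·10 = 914 ≡ 4.
  α_i^2 mod 13 = [10, 4, 9, 1, 12].
  S_2 = Σ v_i α_i^2 r_i = 6·10·5 + 5·4·2 + 4·9·11 + 6·1·4 + 5·12·10 = 1360 ≡ 8.
  S = (2, 4, 8) ≠ 0, so r is not a codeword (an error is present).
Step 3: locate the error. For a single error e at position i, S_ℓ = v_i·e·α_i^ℓ, so α_err = S_1/S_0.
  S_0^{−1} = 2^{−1} = 7 (mod 13), so α_err = 4·7 = 28 ≡ 2 = α_2. Error position i = 2.
  Consistency check: S_2/S_1 = 8·10 = 80 ≡ 2 = α_err ✓ (single-error assumption holds).
Step 4: error magnitude e = S_0/v_2 = S_0·∏_{j≠2}(α_2 − α_j) = 2·8 = 16 ≡ 3 (mod 13).
Step 5: correct position 2: c_2 = r_2 − e = 2 − 3 ≡ 12 (mod 13). Hence c = [5, 12, 11, 4, 10].
  Check: interpolating c through the α_i gives m(x) = 9 + 8·x (degree < 2) with m(α_i) = c_i for every i, so c is indeed a codeword.


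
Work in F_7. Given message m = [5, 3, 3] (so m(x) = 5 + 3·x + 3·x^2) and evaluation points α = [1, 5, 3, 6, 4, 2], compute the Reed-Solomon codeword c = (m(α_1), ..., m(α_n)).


c = [4, 4, 6, 5, 2, 2]

Message polynomial: m(x) = 5 + 3·x + 3·x^2 (mod 7).
For each evaluation point α_i, compute m(α_i) mod 7:
  α_1 = 1: Horner steps 3 → 6 → 4, so m(1) = 4.
  α_2 = 5: Horner steps 3 → 4 → 4, so m(5) = 4.
  α_3 = 3: Horner steps 3 → 5 → 6, so m(3) = 6.
  α_4 = 6: Horner steps 3 → 0 → 5, so m(6) = 5.
  α_5 = 4: Horner steps 3 → 1 → 2, so m(4) = 2.
  α_6 = 2: Horner steps 3 → 2 → 2, so m(2) = 2.
Codeword c = [4, 4, 6, 5, 2, 2] ∈ F_7^6.


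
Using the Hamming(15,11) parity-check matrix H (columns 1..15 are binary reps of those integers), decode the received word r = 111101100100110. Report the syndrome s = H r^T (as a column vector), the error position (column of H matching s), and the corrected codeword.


s = (1, 1, 0, 0)^T, error position = 12, corrected codeword c = 111101100101110

Compute s = H r^T mod 2 one row at a time:
  s_1 = 0 + 0 + 1 + 0 + 0 + 1 + 1 + 0 = 3 ≡ 1 (mod 2).
  s_2 = 1 + 0 + 1 + 1 + 0 + 1 + 1 + 0 = 5 ≡ 1 (mod 2).
  s_3 = 1 + 1 + 1 + 1 + 1 + 0 + 1 + 0 = 6 ≡ 0 (mod 2).
  s_4 = 1 + 1 + 0 + 1 + 0 + 0 + 1 + 0 = 4 ≡ 0 (mod 2).
s = (1, 1, 0, 0)^T — this equals column 12 of H (binary 1100), so error is at position 12.
Correct: flip bit 12 of r = 111101100100110 to get c = 111101100101110.


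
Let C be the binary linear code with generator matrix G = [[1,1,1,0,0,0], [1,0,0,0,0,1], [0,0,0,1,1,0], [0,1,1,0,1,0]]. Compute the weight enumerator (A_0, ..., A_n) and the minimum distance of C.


Weight distribution: A_0 = 1, A_2 = 6, A_3 = 4, A_4 = 1, A_5 = 4. Minimum distance d = 2.

Enumerate all 2^4 = 16 messages m ∈ F_2^4.
For each, compute codeword c = mG in F_2^6, then tally its weight.
  m = 0000 → c = 000000, weight = 0.
  m = 1000 → c = 111000, weight = 3.
  m = 0100 → c = 100001, weight = 2.
  m = 1100 → c = 011001, weight = 3.
  m = 0010 → c = 000110, weight = 2.
  m = 1010 → c = 111110, weight = 5.
  m = 0110 → c = 100111, weight = 4.
  m = 1110 → c = 011111, weight = 5.
  m = 0001 → c = 011010, weight = 3.
  m = 1001 → c = 100010, weight = 2.
  m = 0101 → c = 111011, weight = 5.
  m = 1101 → c = 000011, weight = 2.
  m = 0011 → c = 011100, weight = 3.
  m = 1011 → c = 100100, weight = 2.
  m = 0111 → c = 111101, weight = 5.
  m = 1111 → c = 000101, weight = 2.
Tally weights:
  weight 0: 1 codewords.
  weight 2: 6 codewords.
  weight 3: 4 codewords.
  weight 4: 1 codewords.
  weight 5: 4 codewords.
Minimum distance d = smallest w > 0 with A_w > 0 = 2.
Sanity: Σ A_w = 16 = 2^4 = 16 ✓.


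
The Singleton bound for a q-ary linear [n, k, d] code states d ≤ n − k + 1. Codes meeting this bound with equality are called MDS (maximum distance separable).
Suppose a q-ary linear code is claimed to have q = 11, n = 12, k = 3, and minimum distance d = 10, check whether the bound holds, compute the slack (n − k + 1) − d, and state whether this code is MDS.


Singleton RHS = n − k + 1 = 10, slack = 0, bound satisfied, MDS.

Singleton bound: d ≤ n − k + 1.
Here n = 12, k = 3, so n − k + 1 = 10.
Given d = 10, check d ≤ 10: YES.
Slack = (n − k + 1) − d = 0.
The code is MDS (slack = 0).
Description: the claimed parameters are [12, 3, 10]_11; such a code would be MDS (meets Singleton bound).


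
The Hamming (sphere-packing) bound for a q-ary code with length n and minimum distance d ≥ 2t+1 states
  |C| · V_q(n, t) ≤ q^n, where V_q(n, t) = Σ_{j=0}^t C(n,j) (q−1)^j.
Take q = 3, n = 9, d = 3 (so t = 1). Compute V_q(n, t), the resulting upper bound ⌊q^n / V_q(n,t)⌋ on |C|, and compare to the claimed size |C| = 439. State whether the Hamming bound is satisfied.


V_q(n, t) = 19, q^n = 19683, Hamming bound = 1035, |C| = 439 ≤ bound (satisfied).

Step 1: Compute V_q(n, t) = Σ_{j=0}^1 C(n, j) (q−1)^j.
  j = 0: C(9,0)·(2)^0 = 1·1 = 1.
  j = 1: C(9,1)·(2)^1 = 9·2 = 18.
  V_q(n, t) = 1 + 18 = 19.
Step 2: q^n = 3^9 = 19683.
Step 3: Hamming bound ⌊q^n / V_q(n,t)⌋ = ⌊19683/19⌋ = 1035.
Step 4: Compare |C| = 439 to 1035: satisfied.
The claimed |C| lies below the Hamming bound.


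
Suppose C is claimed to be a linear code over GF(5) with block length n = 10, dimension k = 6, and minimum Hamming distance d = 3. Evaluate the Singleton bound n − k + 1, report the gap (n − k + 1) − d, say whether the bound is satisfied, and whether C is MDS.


Singleton RHS = n − k + 1 = 5, slack = 2, bound satisfied, not MDS.

Singleton bound: d ≤ n − k + 1.
Here n = 10, k = 6, so n − k + 1 = 5.
Given d = 3, check d ≤ 5: YES.
Slack = (n − k + 1) − d = 2.
The code is NOT MDS (slack = 2 > 0).
Description: the claimed parameters are [10, 6, 3]_5; such a code would be non-MDS.


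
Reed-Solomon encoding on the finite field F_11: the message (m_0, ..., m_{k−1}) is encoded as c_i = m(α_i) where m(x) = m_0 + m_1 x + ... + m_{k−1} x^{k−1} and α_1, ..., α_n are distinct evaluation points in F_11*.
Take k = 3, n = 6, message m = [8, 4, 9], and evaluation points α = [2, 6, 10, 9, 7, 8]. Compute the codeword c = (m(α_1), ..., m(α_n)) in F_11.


c = [8, 4, 2, 3, 4, 0]

Message polynomial: m(x) = 8 + 4·x + 9·x^2 (mod 11).
For each evaluation point α_i, compute m(α_i) mod 11:
  α_1 = 2: Horner steps 9 → 0 → 8, so m(2) = 8.
  α_2 = 6: Horner steps 9 → 3 → 4, so m(6) = 4.
  α_3 = 10: Horner steps 9 → 6 → 2, so m(10) = 2.
  α_4 = 9: Horner steps 9 → 8 → 3, so m(9) = 3.
  α_5 = 7: Horner steps 9 → 1 → 4, so m(7) = 4.
  α_6 = 8: Horner steps 9 → 10 → 0, so m(8) = 0.
Codeword c = [8, 4, 2, 3, 4, 0] ∈ F_11^6.


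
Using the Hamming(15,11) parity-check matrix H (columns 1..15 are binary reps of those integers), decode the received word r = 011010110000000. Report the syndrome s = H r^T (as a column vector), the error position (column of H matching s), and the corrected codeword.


s = (1, 0, 1, 1)^T, error position = 11, corrected codeword c = 011010110010000

Compute s = H r^T mod 2 one row at a time:
  s_1 = 1 + 0 + 0 + 0 + 0 + 0 + 0 + 0 = 1 ≡ 1 (mod 2).
  s_2 = 0 + 1 + 0 + 1 + 0 + 0 + 0 + 0 = 2 ≡ 0 (mod 2).
  s_3 = 1 + 1 + 0 + 1 + 0 + 0 + 0 + 0 = 3 ≡ 1 (mod 2).
  s_4 = 0 + 1 + 1 + 1 + 0 + 0 + 0 + 0 = 3 ≡ 1 (mod 2).
s = (1, 0, 1, 1)^T — this equals column 11 of H (binary 1011), so error is at position 11.
Correct: flip bit 11 of r = 011010110000000 to get c = 011010110010000.


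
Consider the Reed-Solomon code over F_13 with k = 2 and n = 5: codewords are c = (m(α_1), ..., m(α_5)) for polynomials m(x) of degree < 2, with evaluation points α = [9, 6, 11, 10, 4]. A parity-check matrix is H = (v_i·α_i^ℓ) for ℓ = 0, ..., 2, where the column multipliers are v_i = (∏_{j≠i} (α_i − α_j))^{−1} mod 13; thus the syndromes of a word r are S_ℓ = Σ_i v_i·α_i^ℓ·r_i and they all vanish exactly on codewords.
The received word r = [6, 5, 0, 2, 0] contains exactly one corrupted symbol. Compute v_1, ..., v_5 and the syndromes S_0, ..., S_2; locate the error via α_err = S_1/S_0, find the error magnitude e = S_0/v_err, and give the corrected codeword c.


S = (3, 7, 12), error at position 3, error magnitude e = 2, c = [6, 5, 11, 2, 0].

Step 1: column multipliers v_i = (∏_{j≠i}(α_i − α_j))^{−1} mod 13.
  i = 1 (α = 9): (9−6)(9−11)(9−10)(9−4) = 3·(−2)·(−1)·5 = 30 ≡ 4, so v_1 = 4^{−1} = 10 (mod 13).
  i = 2 (α = 6): (6−9)(6−11)(6−10)(6−4) = (−3)·(−5)·(−4)·2 = −120 ≡ 10, so v_2 = 10^{−1} = 4 (mod 13).
  i = 3 (α = 11): (11−9)(11−6)(11−10)(11−4) = 2·5·1·7 = 70 ≡ 5, so v_3 = 5^{−1} = 8 (mod 13).
  i = 4 (α = 10): (10−9)(10−6)(10−11)(10−4) = 1·4·(−1)·6 = −24 ≡ 2, so v_4 = 2^{−1} = 7 (mod 13).
  i = 5 (α = 4): (4−9)(4−6)(4−11)(4−10) = (−5)·(−2)·(−7)·(−6) = 420 ≡ 4, so v_5 = 4^{−1} = 10 (mod 13).
  v = [10, 4, 8, 7, 10].
Step 2: syndromes of r = [6, 5, 0, 2, 0] (all sums mod 13).
  S_0 = Σ v_i r_i = 10·6 + 4·5 + 8·0 + 7·2 + 10·0 = 94 ≡ 3.
  S_1 = Σ v_i α_i r_i = 10·9·6 + 4·6·5 + 8·11·0 + 7·10·2 + 10·4·0 = 800 ≡ 7.
  α_i^2 mod 13 = [3, 10, 4, 9, 3].
  S_2 = Σ v_i α_i^2 r_i = 10·3·6 + 4·10·5 + 8·4·0 + 7·9·2 + 10·3·0 = 506 ≡ 12.
  S = (3, 7, 12) ≠ 0, so r is not a codeword (an error is present).
Step 3: locate the error. For a single error e at position i, S_ℓ = v_i·e·α_i^ℓ, so α_err = S_1/S_0.
  S_0^{−1} = 3^{−1} = 9 (mod 13), so α_err = 7·9 = 63 ≡ 11 = α_3. Error position i = 3.
  Consistency check: S_2/S_1 = 12·2 = 24 ≡ 11 = α_err ✓ (single-error assumption holds).
Step 4: error magnitude e = S_0/v_3 = S_0·∏_{j≠3}(α_3 − α_j) = 3·5 = 15 ≡ 2 (mod 13).
Step 5: correct position 3: c_3 = r_3 − e = 0 − 2 ≡ 11 (mod 13). Hence c = [6, 5, 11, 2, 0].
  Check: interpolating c through the α_i gives m(x) = 3 + 9·x (degree < 2) with m(α_i) = c_i for every i, so c is indeed a codeword.


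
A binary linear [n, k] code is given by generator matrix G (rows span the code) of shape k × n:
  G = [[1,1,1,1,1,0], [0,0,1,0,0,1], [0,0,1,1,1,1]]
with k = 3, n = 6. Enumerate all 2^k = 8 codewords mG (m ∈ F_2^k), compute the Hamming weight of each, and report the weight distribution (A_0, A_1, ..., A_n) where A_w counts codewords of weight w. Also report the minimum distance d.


Weight distribution: A_0 = 1, A_2 = 2, A_3 = 2, A_4 = 1, A_5 = 2. Minimum distance d = 2.

Enumerate all 2^3 = 8 messages m ∈ F_2^3.
For each, compute codeword c = mG in F_2^6, then tally its weight.
  m = 000 → c = 000000, weight = 0.
  m = 100 → c = 111110, weight = 5.
  m = 010 → c = 001001, weight = 2.
  m = 110 → c = 110111, weight = 5.
  m = 001 → c = 001111, weight = 4.
  m = 101 → c = 110001, weight = 3.
  m = 011 → c = 000110, weight = 2.
  m = 111 → c = 111000, weight = 3.
Tally weights:
  weight 0: 1 codewords.
  weight 2: 2 codewords.
  weight 3: 2 codewords.
  weight 4: 1 codewords.
  weight 5: 2 codewords.
Minimum distance d = smallest w > 0 with A_w > 0 = 2.
Sanity: Σ A_w = 8 = 2^3 = 8 ✓.


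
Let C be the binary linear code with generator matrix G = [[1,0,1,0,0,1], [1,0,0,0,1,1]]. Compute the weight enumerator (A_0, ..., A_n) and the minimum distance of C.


Weight distribution: A_0 = 1, A_2 = 1, A_3 = 2. Minimum distance d = 2.

Enumerate all 2^2 = 4 messages m ∈ F_2^2.
For each, compute codeword c = mG in F_2^6, then tally its weight.
  m = 00 → c = 000000, weight = 0.
  m = 10 → c = 101001, weight = 3.
  m = 01 → c = 100011, weight = 3.
  m = 11 → c = 001010, weight = 2.
Tally weights:
  weight 0: 1 codewords.
  weight 2: 1 codewords.
  weight 3: 2 codewords.
Minimum distance d = smallest w > 0 with A_w > 0 = 2.
Sanity: Σ A_w = 4 = 2^2 = 4 ✓.


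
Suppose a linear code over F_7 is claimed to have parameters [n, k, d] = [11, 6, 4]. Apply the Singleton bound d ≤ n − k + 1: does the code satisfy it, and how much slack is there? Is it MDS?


Singleton RHS = n − k + 1 = 6, slack = 2, bound satisfied, not MDS.

Singleton bound: d ≤ n − k + 1.
Here n = 11, k = 6, so n − k + 1 = 6.
Given d = 4, check d ≤ 6: YES.
Slack = (n − k + 1) − d = 2.
The code is NOT MDS (slack = 2 > 0).
Description: the claimed parameters are [11, 6, 4]_7; such a code would be non-MDS.


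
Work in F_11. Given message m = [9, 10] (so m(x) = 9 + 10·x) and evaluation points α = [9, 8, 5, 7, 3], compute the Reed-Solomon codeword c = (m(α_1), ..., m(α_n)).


c = [0, 1, 4, 2, 6]

Message polynomial: m(x) = 9 + 10·x (mod 11).
For each evaluation point α_i, compute m(α_i) mod 11:
  α_1 = 9: Horner steps 10 → 0, so m(9) = 0.
  α_2 = 8: Horner steps 10 → 1, so m(8) = 1.
  α_3 = 5: Horner steps 10 → 4, so m(5) = 4.
  α_4 = 7: Horner steps 10 → 2, so m(7) = 2.
  α_5 = 3: Horner steps 10 → 6, so m(3) = 6.
Codeword c = [0, 1, 4, 2, 6] ∈ F_11^5.


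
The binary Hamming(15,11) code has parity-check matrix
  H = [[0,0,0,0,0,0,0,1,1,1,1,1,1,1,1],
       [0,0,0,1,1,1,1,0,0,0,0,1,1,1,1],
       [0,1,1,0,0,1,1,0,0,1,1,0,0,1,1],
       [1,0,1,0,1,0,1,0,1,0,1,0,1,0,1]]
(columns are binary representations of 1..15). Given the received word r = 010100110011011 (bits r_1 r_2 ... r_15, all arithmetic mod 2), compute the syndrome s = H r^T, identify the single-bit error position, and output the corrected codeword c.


s = (1, 1, 1, 1)^T, error position = 15, corrected codeword c = 010100110011010

Compute s = H r^T mod 2 one row at a time:
  s_1 = 1 + 0 + 0 + 1 + 1 + 0 + 1 + 1 = 5 ≡ 1 (mod 2).
  s_2 = 1 + 0 + 0 + 1 + 1 + 0 + 1 + 1 = 5 ≡ 1 (mod 2).
  s_3 = 1 + 0 + 0 + 1 + 0 + 1 + 1 + 1 = 5 ≡ 1 (mod 2).
  s_4 = 0 + 0 + 0 + 1 + 0 + 1 + 0 + 1 = 3 ≡ 1 (mod 2).
s = (1, 1, 1, 1)^T — this equals column 15 of H (binary 1111), so error is at position 15.
Correct: flip bit 15 of r = 010100110011011 to get c = 010100110011010.


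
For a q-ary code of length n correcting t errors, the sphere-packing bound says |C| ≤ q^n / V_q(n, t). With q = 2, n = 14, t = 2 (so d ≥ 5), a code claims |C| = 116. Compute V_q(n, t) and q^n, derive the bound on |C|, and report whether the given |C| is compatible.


V_q(n, t) = 106, q^n = 16384, Hamming bound = 154, |C| = 116 ≤ bound (satisfied).

Step 1: Compute V_q(n, t) = Σ_{j=0}^2 C(n, j) (q−1)^j.
  j = 0: C(14,0)·(1)^0 = 1·1 = 1.
  j = 1: C(14,1)·(1)^1 = 14·1 = 14.
  j = 2: C(14,2)·(1)^2 = 91·1 = 91.
  V_q(n, t) = 1 + 14 + 91 = 106.
Step 2: q^n = 2^14 = 16384.
Step 3: Hamming bound ⌊q^n / V_q(n,t)⌋ = ⌊16384/106⌋ = 154.
Step 4: Compare |C| = 116 to 154: satisfied.
The claimed |C| lies below the Hamming bound.


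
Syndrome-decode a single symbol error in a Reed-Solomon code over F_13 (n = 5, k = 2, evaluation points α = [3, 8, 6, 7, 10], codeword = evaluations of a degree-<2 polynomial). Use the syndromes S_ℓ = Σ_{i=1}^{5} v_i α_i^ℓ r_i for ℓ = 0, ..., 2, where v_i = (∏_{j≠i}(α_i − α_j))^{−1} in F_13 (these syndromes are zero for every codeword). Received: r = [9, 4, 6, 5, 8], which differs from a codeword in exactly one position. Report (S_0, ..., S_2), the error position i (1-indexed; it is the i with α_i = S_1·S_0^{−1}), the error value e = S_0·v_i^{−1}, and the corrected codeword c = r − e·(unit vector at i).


S = (7, 5, 11), error at position 5, error magnitude e = 6, c = [9, 4, 6, 5, 2].

Step 1: column multipliers v_i = (∏_{j≠i}(α_i − α_j))^{−1} mod 13.
  i = 1 (α = 3): (3−8)(3−6)(3−7)(3−10) = (−5)·(−3)·(−4)·(−7) = 420 ≡ 4, so v_1 = 4^{−1} = 10 (mod 13).
  i = 2 (α = 8): (8−3)(8−6)(8−7)(8−10) = 5·2·1·(−2) = −20 ≡ 6, so v_2 = 6^{−1} = 11 (mod 13).
  i = 3 (α = 6): (6−3)(6−8)(6−7)(6−10) = 3·(−2)·(−1)·(−4) = −24 ≡ 2, so v_3 = 2^{−1} = 7 (mod 13).
  i = 4 (α = 7): (7−3)(7−8)(7−6)(7−10) = 4·(−1)·1·(−3) = 12 ≡ 12, so v_4 = 12^{−1} = 12 (mod 13).
  i = 5 (α = 10): (10−3)(10−8)(10−6)(10−7) = 7·2·4·3 = 168 ≡ 12, so v_5 = 12^{−1} = 12 (mod 13).
  v = [10, 11, 7, 12, 12].
Step 2: syndromes of r = [9, 4, 6, 5, 8] (all sums mod 13).
  S_0 = Σ v_i r_i = 10·9 + 11·4 + 7·6 + 12·5 + 12·8 = 332 ≡ 7.
  S_1 = Σ v_i α_i r_i = 10·3·9 + 11·8·4 + 7·6·6 + 12·7·5 + 12·10·8 = 2254 ≡ 5.
  α_i^2 mod 13 = [9, 12, 10, 10, 9].
  S_2 = Σ v_i α_i^2 r_i = 10·9·9 + 11·12·4 + 7·10·6 + 12·10·5 + 12·9·8 = 3222 ≡ 11.
  S = (7, 5, 11) ≠ 0, so r is not a codeword (an error is present).
Step 3: locate the error. For a single error e at position i, S_ℓ = v_i·e·α_i^ℓ, so α_err = S_1/S_0.
  S_0^{−1} = 7^{−1} = 2 (mod 13), so α_err = 5·2 = 10 ≡ 10 = α_5. Error position i = 5.
  Consistency check: S_2/S_1 = 11·8 = 88 ≡ 10 = α_err ✓ (single-error assumption holds).
Step 4: error magnitude e = S_0/v_5 = S_0·∏_{j≠5}(α_5 − α_j) = 7·12 = 84 ≡ 6 (mod 13).
Step 5: correct position 5: c_5 = r_5 − e = 8 − 6 ≡ 2 (mod 13). Hence c = [9, 4, 6, 5, 2].
  Check: interpolating c through the α_i gives m(x) = 12 + 12·x (degree < 2) with m(α_i) = c_i for every i, so c is indeed a codeword.


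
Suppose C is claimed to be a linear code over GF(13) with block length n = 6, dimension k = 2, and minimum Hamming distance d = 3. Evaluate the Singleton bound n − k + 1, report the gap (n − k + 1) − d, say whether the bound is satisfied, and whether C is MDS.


Singleton RHS = n − k + 1 = 5, slack = 2, bound satisfied, not MDS.

Singleton bound: d ≤ n − k + 1.
Here n = 6, k = 2, so n − k + 1 = 5.
Given d = 3, check d ≤ 5: YES.
Slack = (n − k + 1) − d = 2.
The code is NOT MDS (slack = 2 > 0).
Description: the claimed parameters are [6, 2, 3]_13; such a code would be non-MDS.


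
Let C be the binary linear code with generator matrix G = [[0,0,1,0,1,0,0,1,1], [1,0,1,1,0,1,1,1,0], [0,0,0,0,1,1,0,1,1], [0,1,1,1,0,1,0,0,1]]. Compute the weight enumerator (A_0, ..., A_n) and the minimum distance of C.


Weight distribution: A_0 = 1, A_2 = 1, A_3 = 1, A_4 = 3, A_5 = 6, A_6 = 3, A_7 = 1. Minimum distance d = 2.

Enumerate all 2^4 = 16 messages m ∈ F_2^4.
For each, compute codeword c = mG in F_2^9, then tally its weight.
  m = 0000 → c = 000000000, weight = 0.
  m = 1000 → c = 001010011, weight = 4.
  m = 0100 → c = 101101110, weight = 6.
  m = 1100 → c = 100111101, weight = 6.
  m = 0010 → c = 000011011, weight = 4.
  m = 1010 → c = 001001000, weight = 2.
  m = 0110 → c = 101110101, weight = 6.
  m = 1110 → c = 100100110, weight = 4.
  m = 0001 → c = 011101001, weight = 5.
  m = 1001 → c = 010111010, weight = 5.
  m = 0101 → c = 110000111, weight = 5.
  m = 1101 → c = 111010100, weight = 5.
  m = 0011 → c = 011110010, weight = 5.
  m = 1011 → c = 010100001, weight = 3.
  m = 0111 → c = 110011100, weight = 5.
  m = 1111 → c = 111001111, weight = 7.
Tally weights:
  weight 0: 1 codewords.
  weight 2: 1 codewords.
  weight 3: 1 codewords.
  weight 4: 3 codewords.
  weight 5: 6 codewords.
  weight 6: 3 codewords.
  weight 7: 1 codewords.
Minimum distance d = smallest w > 0 with A_w > 0 = 2.
Sanity: Σ A_w = 16 = 2^4 = 16 ✓.


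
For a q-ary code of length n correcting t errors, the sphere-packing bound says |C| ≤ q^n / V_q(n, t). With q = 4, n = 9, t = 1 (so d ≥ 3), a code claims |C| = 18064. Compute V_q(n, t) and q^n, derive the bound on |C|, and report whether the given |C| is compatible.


V_q(n, t) = 28, q^n = 262144, Hamming bound = 9362, |C| = 18064 > bound (violated).

Step 1: Compute V_q(n, t) = Σ_{j=0}^1 C(n, j) (q−1)^j.
  j = 0: C(9,0)·(3)^0 = 1·1 = 1.
  j = 1: C(9,1)·(3)^1 = 9·3 = 27.
  V_q(n, t) = 1 + 27 = 28.
Step 2: q^n = 4^9 = 262144.
Step 3: Hamming bound ⌊q^n / V_q(n,t)⌋ = ⌊262144/28⌋ = 9362.
Step 4: Compare |C| = 18064 to 9362: violated.
The claimed |C| lies above the Hamming bound, so no 4-ary code of length 9 with d ≥ 3 can have 18064 codewords.


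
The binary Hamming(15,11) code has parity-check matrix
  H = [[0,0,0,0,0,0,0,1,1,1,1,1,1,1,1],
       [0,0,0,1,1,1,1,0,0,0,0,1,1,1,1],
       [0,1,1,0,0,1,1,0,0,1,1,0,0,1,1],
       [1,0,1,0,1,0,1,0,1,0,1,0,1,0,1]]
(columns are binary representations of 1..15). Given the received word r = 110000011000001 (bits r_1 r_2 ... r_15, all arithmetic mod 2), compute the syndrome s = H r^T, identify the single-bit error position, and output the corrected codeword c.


s = (1, 1, 0, 1)^T, error position = 13, corrected codeword c = 110000011000101

Compute s = H r^T mod 2 one row at a time:
  s_1 = 1 + 1 + 0 + 0 + 0 + 0 + 0 + 1 = 3 ≡ 1 (mod 2).
  s_2 = 0 + 0 + 0 + 0 + 0 + 0 + 0 + 1 = 1 ≡ 1 (mod 2).
  s_3 = 1 + 0 + 0 + 0 + 0 + 0 + 0 + 1 = 2 ≡ 0 (mod 2).
  s_4 = 1 + 0 + 0 + 0 + 1 + 0 + 0 + 1 = 3 ≡ 1 (mod 2).
s = (1, 1, 0, 1)^T — this equals column 13 of H (binary 1101), so error is at position 13.
Correct: flip bit 13 of r = 110000011000001 to get c = 110000011000101.


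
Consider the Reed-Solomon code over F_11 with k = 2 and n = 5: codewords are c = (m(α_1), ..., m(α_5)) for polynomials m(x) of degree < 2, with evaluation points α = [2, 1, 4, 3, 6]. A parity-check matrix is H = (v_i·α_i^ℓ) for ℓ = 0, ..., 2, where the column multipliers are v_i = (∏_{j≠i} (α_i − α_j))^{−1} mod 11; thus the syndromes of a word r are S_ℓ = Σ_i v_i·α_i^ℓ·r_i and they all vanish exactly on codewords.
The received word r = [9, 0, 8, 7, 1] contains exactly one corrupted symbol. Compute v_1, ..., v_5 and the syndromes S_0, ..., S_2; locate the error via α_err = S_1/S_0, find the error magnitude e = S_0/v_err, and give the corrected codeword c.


S = (8, 10, 7), error at position 3, error magnitude e = 3, c = [9, 0, 5, 7, 1].

Step 1: column multipliers v_i = (∏_{j≠i}(α_i − α_j))^{−1} mod 11.
  i = 1 (α = 2): (2−1)(2−4)(2−3)(2−6) = 1·(−2)·(−1)·(−4) = −8 ≡ 3, so v_1 = 3^{−1} = 4 (mod 11).
  i = 2 (α = 1): (1−2)(1−4)(1−3)(1−6) = (−1)·(−3)·(−2)·(−5) = 30 ≡ 8, so v_2 = 8^{−1} = 7 (mod 11).
  i = 3 (α = 4): (4−2)(4−1)(4−3)(4−6) = 2·3·1·(−2) = −12 ≡ 10, so v_3 = 10^{−1} = 10 (mod 11).
  i = 4 (α = 3): (3−2)(3−1)(3−4)(3−6) = 1·2·(−1)·(−3) = 6 ≡ 6, so v_4 = 6^{−1} = 2 (mod 11).
  i = 5 (α = 6): (6−2)(6−1)(6−4)(6−3) = 4·5·2·3 = 120 ≡ 10, so v_5 = 10^{−1} = 10 (mod 11).
  v = [4, 7, 10, 2, 10].
Step 2: syndromes of r = [9, 0, 8, 7, 1] (all sums mod 11).
  S_0 = Σ v_i r_i = 4·9 + 7·0 + 10·8 + 2·7 + 10·1 = 140 ≡ 8.
  S_1 = Σ v_i α_i r_i = 4·2·9 + 7·1·0 + 10·4·8 + 2·3·7 + 10·6·1 = 494 ≡ 10.
  α_i^2 mod 11 = [4, 1, 5, 9, 3].
  S_2 = Σ v_i α_i^2 r_i = 4·4·9 + 7·1·0 + 10·5·8 + 2·9·7 + 10·3·1 = 700 ≡ 7.
  S = (8, 10, 7) ≠ 0, so r is not a codeword (an error is present).
Step 3: locate the error. For a single error e at position i, S_ℓ = v_i·e·α_i^ℓ, so α_err = S_1/S_0.
  S_0^{−1} = 8^{−1} = 7 (mod 11), so α_err = 10·7 = 70 ≡ 4 = α_3. Error position i = 3.
  Consistency check: S_2/S_1 = 7·10 = 70 ≡ 4 = α_err ✓ (single-error assumption holds).
Step 4: error magnitude e = S_0/v_3 = S_0·∏_{j≠3}(α_3 − α_j) = 8·10 = 80 ≡ 3 (mod 11).
Step 5: correct position 3: c_3 = r_3 − e = 8 − 3 ≡ 5 (mod 11). Hence c = [9, 0, 5, 7, 1].
  Check: interpolating c through the α_i gives m(x) = 2 + 9·x (degree < 2) with m(α_i) = c_i for every i, so c is indeed a codeword.


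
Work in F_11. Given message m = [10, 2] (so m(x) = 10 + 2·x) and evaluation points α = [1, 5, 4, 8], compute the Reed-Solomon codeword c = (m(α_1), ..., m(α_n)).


c = [1, 9, 7, 4]

Message polynomial: m(x) = 10 + 2·x (mod 11).
For each evaluation point α_i, compute m(α_i) mod 11:
  α_1 = 1: Horner steps 2 → 1, so m(1) = 1.
  α_2 = 5: Horner steps 2 → 9, so m(5) = 9.
  α_3 = 4: Horner steps 2 → 7, so m(4) = 7.
  α_4 = 8: Horner steps 2 → 4, so m(8) = 4.
Codeword c = [1, 9, 7, 4] ∈ F_11^4.


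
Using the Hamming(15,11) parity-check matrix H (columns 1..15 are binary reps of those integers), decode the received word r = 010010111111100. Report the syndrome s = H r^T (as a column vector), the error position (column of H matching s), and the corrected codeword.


s = (0, 0, 0, 1)^T, error position = 1, corrected codeword c = 110010111111100

Compute s = H r^T mod 2 one row at a time:
  s_1 = 1 + 1 + 1 + 1 + 1 + 1 + 0 + 0 = 6 ≡ 0 (mod 2).
  s_2 = 0 + 1 + 0 + 1 + 1 + 1 + 0 + 0 = 4 ≡ 0 (mod 2).
  s_3 = 1 + 0 + 0 + 1 + 1 + 1 + 0 + 0 = 4 ≡ 0 (mod 2).
  s_4 = 0 + 0 + 1 + 1 + 1 + 1 + 1 + 0 = 5 ≡ 1 (mod 2).
s = (0, 0, 0, 1)^T — this equals column 1 of H (binary 0001), so error is at position 1.
Correct: flip bit 1 of r = 010010111111100 to get c = 110010111111100.
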